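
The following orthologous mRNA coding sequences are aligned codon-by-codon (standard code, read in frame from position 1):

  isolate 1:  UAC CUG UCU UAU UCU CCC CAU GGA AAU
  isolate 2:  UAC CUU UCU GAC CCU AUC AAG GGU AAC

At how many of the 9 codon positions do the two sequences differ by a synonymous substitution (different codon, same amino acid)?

Codon 1: UAC Tyr / UAC Tyr — identical.
Codon 2: CUG Leu / CUU Leu — synonymous.
Codon 3: UCU Ser / UCU Ser — identical.
Codon 4: UAU Tyr / GAC Asp — nonsynonymous.
Codon 5: UCU Ser / CCU Pro — nonsynonymous.
Codon 6: CCC Pro / AUC Ile — nonsynonymous.
Codon 7: CAU His / AAG Lys — nonsynonymous.
Codon 8: GGA Gly / GGU Gly — synonymous.
Codon 9: AAU Asn / AAC Asn — synonymous.
Synonymous differences: 3.

3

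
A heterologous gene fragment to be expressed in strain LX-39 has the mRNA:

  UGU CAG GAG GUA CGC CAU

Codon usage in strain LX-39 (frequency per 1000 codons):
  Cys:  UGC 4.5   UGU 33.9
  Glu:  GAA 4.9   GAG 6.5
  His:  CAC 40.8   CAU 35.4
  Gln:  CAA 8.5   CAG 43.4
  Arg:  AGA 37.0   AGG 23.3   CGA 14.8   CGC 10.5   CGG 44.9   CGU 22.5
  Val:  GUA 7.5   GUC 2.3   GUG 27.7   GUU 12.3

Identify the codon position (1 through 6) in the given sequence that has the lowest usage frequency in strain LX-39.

Codon 1 UGU (Cys): 33.9 per 1000.
Codon 2 CAG (Gln): 43.4 per 1000.
Codon 3 GAG (Glu): 6.5 per 1000.
Codon 4 GUA (Val): 7.5 per 1000.
Codon 5 CGC (Arg): 10.5 per 1000.
Codon 6 CAU (His): 35.4 per 1000.
Lowest frequency is 6.5 at codon 3.

3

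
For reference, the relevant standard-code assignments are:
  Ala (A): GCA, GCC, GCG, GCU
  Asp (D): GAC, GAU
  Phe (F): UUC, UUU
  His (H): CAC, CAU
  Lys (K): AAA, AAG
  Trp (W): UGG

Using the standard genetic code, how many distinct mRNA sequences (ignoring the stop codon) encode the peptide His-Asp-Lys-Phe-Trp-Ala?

64

His: 2 codons.
Asp: 2 codons.
Lys: 2 codons.
Phe: 2 codons.
Trp: 1 codon.
Ala: 4 codons.
2 × 2 × 2 × 2 × 1 × 4 = 64.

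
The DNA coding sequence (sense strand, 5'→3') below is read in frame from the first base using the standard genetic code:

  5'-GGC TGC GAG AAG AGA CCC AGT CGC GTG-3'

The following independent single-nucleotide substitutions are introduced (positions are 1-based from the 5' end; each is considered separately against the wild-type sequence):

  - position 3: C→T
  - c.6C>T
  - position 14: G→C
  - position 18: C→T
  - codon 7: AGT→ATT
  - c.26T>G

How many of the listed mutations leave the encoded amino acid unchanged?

3

Codon 1: GGC (Gly) → GGT (Gly) — synonymous.
Codon 2: TGC (Cys) → TGT (Cys) — synonymous.
Codon 5: AGA (Arg) → ACA (Thr) — missense.
Codon 6: CCC (Pro) → CCT (Pro) — synonymous.
Codon 7: AGT (Ser) → ATT (Ile) — missense.
Codon 9: GTG (Val) → GGG (Gly) — missense.
Synonymous: 3 of 6.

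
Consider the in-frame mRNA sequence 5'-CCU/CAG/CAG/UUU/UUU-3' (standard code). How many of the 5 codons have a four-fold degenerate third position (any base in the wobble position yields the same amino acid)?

1

Codon 1 CCU (Pro): third position 4-fold.
Codon 2 CAG (Gln): third position 2-fold.
Codon 3 CAG (Gln): third position 2-fold.
Codon 4 UUU (Phe): third position 2-fold.
Codon 5 UUU (Phe): third position 2-fold.
Four-fold degenerate third positions: 1.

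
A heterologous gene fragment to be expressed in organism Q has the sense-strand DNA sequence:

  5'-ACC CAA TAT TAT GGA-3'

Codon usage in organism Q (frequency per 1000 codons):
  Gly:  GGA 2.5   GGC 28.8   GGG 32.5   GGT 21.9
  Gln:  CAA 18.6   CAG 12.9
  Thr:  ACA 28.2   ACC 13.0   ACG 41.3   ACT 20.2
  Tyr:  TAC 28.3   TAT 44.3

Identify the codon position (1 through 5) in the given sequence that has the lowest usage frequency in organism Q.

Codon 1 ACC (Thr): 13.0 per 1000.
Codon 2 CAA (Gln): 18.6 per 1000.
Codon 3 TAT (Tyr): 44.3 per 1000.
Codon 4 TAT (Tyr): 44.3 per 1000.
Codon 5 GGA (Gly): 2.5 per 1000.
Lowest frequency is 2.5 at codon 5.

5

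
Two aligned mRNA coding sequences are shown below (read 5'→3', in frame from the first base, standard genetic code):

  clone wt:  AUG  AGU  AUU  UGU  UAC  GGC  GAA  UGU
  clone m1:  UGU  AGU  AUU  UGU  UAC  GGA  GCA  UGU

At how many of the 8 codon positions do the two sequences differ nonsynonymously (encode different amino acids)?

2

Codon 1: AUG Met / UGU Cys — nonsynonymous.
Codon 2: AGU Ser / AGU Ser — identical.
Codon 3: AUU Ile / AUU Ile — identical.
Codon 4: UGU Cys / UGU Cys — identical.
Codon 5: UAC Tyr / UAC Tyr — identical.
Codon 6: GGC Gly / GGA Gly — synonymous.
Codon 7: GAA Glu / GCA Ala — nonsynonymous.
Codon 8: UGU Cys / UGU Cys — identical.
Nonsynonymous differences: 2.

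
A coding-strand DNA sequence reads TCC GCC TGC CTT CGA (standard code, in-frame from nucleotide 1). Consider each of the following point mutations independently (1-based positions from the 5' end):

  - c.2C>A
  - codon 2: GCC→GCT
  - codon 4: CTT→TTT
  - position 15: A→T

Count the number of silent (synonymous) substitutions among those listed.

2

Codon 1: TCC (Ser) → TAC (Tyr) — missense.
Codon 2: GCC (Ala) → GCT (Ala) — synonymous.
Codon 4: CTT (Leu) → TTT (Phe) — missense.
Codon 5: CGA (Arg) → CGT (Arg) — synonymous.
Synonymous: 2 of 4.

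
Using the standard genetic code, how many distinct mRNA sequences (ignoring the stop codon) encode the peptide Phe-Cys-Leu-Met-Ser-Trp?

144

Phe: 2 codons.
Cys: 2 codons.
Leu: 6 codons.
Met: 1 codon.
Ser: 6 codons.
Trp: 1 codon.
2 × 2 × 6 × 1 × 6 × 1 = 144.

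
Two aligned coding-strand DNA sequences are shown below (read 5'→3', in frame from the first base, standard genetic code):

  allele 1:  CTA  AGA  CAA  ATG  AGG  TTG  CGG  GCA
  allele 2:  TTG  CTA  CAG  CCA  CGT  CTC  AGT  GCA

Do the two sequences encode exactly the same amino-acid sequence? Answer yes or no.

Codon 1: CTA Leu / TTG Leu — synonymous.
Codon 2: AGA Arg / CTA Leu — nonsynonymous.
Codon 3: CAA Gln / CAG Gln — synonymous.
Codon 4: ATG Met / CCA Pro — nonsynonymous.
Codon 5: AGG Arg / CGT Arg — synonymous.
Codon 6: TTG Leu / CTC Leu — synonymous.
Codon 7: CGG Arg / AGT Ser — nonsynonymous.
Codon 8: GCA Ala / GCA Ala — identical.
Nonsynonymous differences: 3 → different protein.

no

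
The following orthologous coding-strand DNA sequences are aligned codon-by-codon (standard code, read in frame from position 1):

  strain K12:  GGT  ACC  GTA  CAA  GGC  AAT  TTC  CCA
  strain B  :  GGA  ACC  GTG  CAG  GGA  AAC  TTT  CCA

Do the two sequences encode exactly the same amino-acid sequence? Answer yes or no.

yes

Codon 1: GGT Gly / GGA Gly — synonymous.
Codon 2: ACC Thr / ACC Thr — identical.
Codon 3: GTA Val / GTG Val — synonymous.
Codon 4: CAA Gln / CAG Gln — synonymous.
Codon 5: GGC Gly / GGA Gly — synonymous.
Codon 6: AAT Asn / AAC Asn — synonymous.
Codon 7: TTC Phe / TTT Phe — synonymous.
Codon 8: CCA Pro / CCA Pro — identical.
Nonsynonymous differences: 0 → same protein.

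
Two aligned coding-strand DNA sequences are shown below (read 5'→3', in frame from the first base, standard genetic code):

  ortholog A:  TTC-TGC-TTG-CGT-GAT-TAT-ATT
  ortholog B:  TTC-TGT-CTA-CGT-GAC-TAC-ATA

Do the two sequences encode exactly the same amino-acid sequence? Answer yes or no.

Codon 1: TTC Phe / TTC Phe — identical.
Codon 2: TGC Cys / TGT Cys — synonymous.
Codon 3: TTG Leu / CTA Leu — synonymous.
Codon 4: CGT Arg / CGT Arg — identical.
Codon 5: GAT Asp / GAC Asp — synonymous.
Codon 6: TAT Tyr / TAC Tyr — synonymous.
Codon 7: ATT Ile / ATA Ile — synonymous.
Nonsynonymous differences: 0 → same protein.

yes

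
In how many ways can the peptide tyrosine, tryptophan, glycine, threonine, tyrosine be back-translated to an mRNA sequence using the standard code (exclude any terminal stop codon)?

Tyr: 2 codons.
Trp: 1 codon.
Gly: 4 codons.
Thr: 4 codons.
Tyr: 2 codons.
2 × 1 × 4 × 4 × 2 = 64.

64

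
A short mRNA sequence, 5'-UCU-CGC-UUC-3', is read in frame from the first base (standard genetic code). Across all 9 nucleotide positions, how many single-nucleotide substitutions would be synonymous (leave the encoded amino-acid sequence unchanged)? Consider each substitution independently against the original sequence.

Codon 1 (UCU, Ser): 3 synonymous substitutions.
Codon 2 (CGC, Arg): 3 synonymous substitutions.
Codon 3 (UUC, Phe): 1 synonymous substitution.
Total: 3 + 3 + 1 = 7.

7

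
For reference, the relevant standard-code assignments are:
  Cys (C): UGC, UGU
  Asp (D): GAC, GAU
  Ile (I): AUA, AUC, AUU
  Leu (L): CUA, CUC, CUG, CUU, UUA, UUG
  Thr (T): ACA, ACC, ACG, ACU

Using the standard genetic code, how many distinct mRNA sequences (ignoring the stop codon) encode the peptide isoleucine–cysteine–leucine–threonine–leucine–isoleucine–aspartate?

Ile: 3 codons.
Cys: 2 codons.
Leu: 6 codons.
Thr: 4 codons.
Leu: 6 codons.
Ile: 3 codons.
Asp: 2 codons.
3 × 2 × 6 × 4 × 6 × 3 × 2 = 5184.

5184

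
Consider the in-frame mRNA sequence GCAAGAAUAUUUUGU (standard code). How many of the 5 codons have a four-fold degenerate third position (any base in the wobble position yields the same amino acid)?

1

Codon 1 GCA (Ala): third position 4-fold.
Codon 2 AGA (Arg): third position 2-fold.
Codon 3 AUA (Ile): third position 3-fold.
Codon 4 UUU (Phe): third position 2-fold.
Codon 5 UGU (Cys): third position 2-fold.
Four-fold degenerate third positions: 1.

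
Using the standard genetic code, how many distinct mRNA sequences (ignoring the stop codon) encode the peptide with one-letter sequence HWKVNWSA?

His: 2 codons.
Trp: 1 codon.
Lys: 2 codons.
Val: 4 codons.
Asn: 2 codons.
Trp: 1 codon.
Ser: 6 codons.
Ala: 4 codons.
2 × 1 × 2 × 4 × 2 × 1 × 6 × 4 = 768.

768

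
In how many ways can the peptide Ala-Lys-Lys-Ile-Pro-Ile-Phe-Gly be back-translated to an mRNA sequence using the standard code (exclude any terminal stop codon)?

Ala: 4 codons.
Lys: 2 codons.
Lys: 2 codons.
Ile: 3 codons.
Pro: 4 codons.
Ile: 3 codons.
Phe: 2 codons.
Gly: 4 codons.
4 × 2 × 2 × 3 × 4 × 3 × 2 × 4 = 4608.

4608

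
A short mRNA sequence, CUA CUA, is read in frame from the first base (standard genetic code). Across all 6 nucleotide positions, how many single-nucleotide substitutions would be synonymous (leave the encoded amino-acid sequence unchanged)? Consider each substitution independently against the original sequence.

8

Codon 1 (CUA, Leu): 4 synonymous substitutions.
Codon 2 (CUA, Leu): 4 synonymous substitutions.
Total: 4 + 4 = 8.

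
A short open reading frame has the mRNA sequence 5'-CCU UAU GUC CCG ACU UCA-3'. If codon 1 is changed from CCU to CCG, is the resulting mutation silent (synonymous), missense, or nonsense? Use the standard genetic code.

Position 3 falls in codon 1: CCU → Pro.
After the substitution the codon is CCG → Pro.
Both encode Pro, so the change is synonymous.

silent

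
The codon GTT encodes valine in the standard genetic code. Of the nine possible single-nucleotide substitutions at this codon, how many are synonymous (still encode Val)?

3

Position 1: none → 0 synonymous.
Position 2: none → 0 synonymous.
Position 3: GTC, GTA, GTG → 3 synonymous.
Total: 0 + 0 + 3 = 3.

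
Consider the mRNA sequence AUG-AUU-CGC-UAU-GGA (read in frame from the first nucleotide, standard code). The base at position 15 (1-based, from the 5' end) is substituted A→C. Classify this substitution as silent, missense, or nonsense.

silent

Position 15 falls in codon 5: GGA → Gly.
After the substitution the codon is GGC → Gly.
Both encode Gly, so the change is synonymous.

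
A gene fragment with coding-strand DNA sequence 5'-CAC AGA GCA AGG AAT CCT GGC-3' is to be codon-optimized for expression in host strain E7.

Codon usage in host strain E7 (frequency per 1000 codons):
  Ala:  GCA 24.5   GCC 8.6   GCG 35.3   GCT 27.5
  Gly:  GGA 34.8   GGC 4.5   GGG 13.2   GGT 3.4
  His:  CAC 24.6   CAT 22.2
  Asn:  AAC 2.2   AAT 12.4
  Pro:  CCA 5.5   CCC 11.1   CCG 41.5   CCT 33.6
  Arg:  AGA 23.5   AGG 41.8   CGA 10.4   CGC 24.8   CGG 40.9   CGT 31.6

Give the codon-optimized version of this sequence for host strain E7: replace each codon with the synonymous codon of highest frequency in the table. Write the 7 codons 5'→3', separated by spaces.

Codon 1 (His): best is CAC at 24.6.
Codon 2 (Arg): best is AGG at 41.8.
Codon 3 (Ala): best is GCG at 35.3.
Codon 4 (Arg): best is AGG at 41.8.
Codon 5 (Asn): best is AAT at 12.4.
Codon 6 (Pro): best is CCG at 41.5.
Codon 7 (Gly): best is GGA at 34.8.

CAC AGG GCG AGG AAT CCG GGA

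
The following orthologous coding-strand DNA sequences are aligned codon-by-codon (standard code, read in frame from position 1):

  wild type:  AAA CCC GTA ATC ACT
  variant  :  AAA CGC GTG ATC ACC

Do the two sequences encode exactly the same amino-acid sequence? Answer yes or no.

no

Codon 1: AAA Lys / AAA Lys — identical.
Codon 2: CCC Pro / CGC Arg — nonsynonymous.
Codon 3: GTA Val / GTG Val — synonymous.
Codon 4: ATC Ile / ATC Ile — identical.
Codon 5: ACT Thr / ACC Thr — synonymous.
Nonsynonymous differences: 1 → different protein.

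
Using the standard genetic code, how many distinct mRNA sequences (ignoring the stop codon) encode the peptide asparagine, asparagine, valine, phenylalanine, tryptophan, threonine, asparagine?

Asn: 2 codons.
Asn: 2 codons.
Val: 4 codons.
Phe: 2 codons.
Trp: 1 codon.
Thr: 4 codons.
Asn: 2 codons.
2 × 2 × 4 × 2 × 1 × 4 × 2 = 256.

256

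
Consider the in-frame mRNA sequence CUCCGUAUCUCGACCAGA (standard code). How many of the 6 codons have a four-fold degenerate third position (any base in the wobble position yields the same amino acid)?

Codon 1 CUC (Leu): third position 4-fold.
Codon 2 CGU (Arg): third position 4-fold.
Codon 3 AUC (Ile): third position 3-fold.
Codon 4 UCG (Ser): third position 4-fold.
Codon 5 ACC (Thr): third position 4-fold.
Codon 6 AGA (Arg): third position 2-fold.
Four-fold degenerate third positions: 4.

4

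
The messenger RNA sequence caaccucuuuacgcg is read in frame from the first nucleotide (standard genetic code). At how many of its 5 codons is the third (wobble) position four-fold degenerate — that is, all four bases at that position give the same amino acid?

Codon 1 CAA (Gln): third position 2-fold.
Codon 2 CCU (Pro): third position 4-fold.
Codon 3 CUU (Leu): third position 4-fold.
Codon 4 UAC (Tyr): third position 2-fold.
Codon 5 GCG (Ala): third position 4-fold.
Four-fold degenerate third positions: 3.

3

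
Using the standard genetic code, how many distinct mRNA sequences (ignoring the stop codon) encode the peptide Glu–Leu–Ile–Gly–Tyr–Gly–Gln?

Glu: 2 codons.
Leu: 6 codons.
Ile: 3 codons.
Gly: 4 codons.
Tyr: 2 codons.
Gly: 4 codons.
Gln: 2 codons.
2 × 6 × 3 × 4 × 2 × 4 × 2 = 2304.

2304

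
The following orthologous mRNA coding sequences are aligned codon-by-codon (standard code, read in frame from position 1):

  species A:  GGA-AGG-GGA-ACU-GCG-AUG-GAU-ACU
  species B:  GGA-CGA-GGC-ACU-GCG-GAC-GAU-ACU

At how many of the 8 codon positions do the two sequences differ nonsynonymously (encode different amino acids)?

1

Codon 1: GGA Gly / GGA Gly — identical.
Codon 2: AGG Arg / CGA Arg — synonymous.
Codon 3: GGA Gly / GGC Gly — synonymous.
Codon 4: ACU Thr / ACU Thr — identical.
Codon 5: GCG Ala / GCG Ala — identical.
Codon 6: AUG Met / GAC Asp — nonsynonymous.
Codon 7: GAU Asp / GAU Asp — identical.
Codon 8: ACU Thr / ACU Thr — identical.
Nonsynonymous differences: 1.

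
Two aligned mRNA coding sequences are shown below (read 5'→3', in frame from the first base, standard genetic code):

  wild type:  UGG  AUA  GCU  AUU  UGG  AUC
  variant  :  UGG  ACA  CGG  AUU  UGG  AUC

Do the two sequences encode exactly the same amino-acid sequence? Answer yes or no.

no

Codon 1: UGG Trp / UGG Trp — identical.
Codon 2: AUA Ile / ACA Thr — nonsynonymous.
Codon 3: GCU Ala / CGG Arg — nonsynonymous.
Codon 4: AUU Ile / AUU Ile — identical.
Codon 5: UGG Trp / UGG Trp — identical.
Codon 6: AUC Ile / AUC Ile — identical.
Nonsynonymous differences: 2 → different protein.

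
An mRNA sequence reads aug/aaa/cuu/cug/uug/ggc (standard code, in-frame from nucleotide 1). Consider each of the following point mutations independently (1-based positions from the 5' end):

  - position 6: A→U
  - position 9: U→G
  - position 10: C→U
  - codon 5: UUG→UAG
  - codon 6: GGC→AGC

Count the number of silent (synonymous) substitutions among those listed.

Codon 2: AAA (Lys) → AAU (Asn) — missense.
Codon 3: CUU (Leu) → CUG (Leu) — synonymous.
Codon 4: CUG (Leu) → UUG (Leu) — synonymous.
Codon 5: UUG (Leu) → UAG (Stop) — nonsense.
Codon 6: GGC (Gly) → AGC (Ser) — missense.
Synonymous: 2 of 5.

2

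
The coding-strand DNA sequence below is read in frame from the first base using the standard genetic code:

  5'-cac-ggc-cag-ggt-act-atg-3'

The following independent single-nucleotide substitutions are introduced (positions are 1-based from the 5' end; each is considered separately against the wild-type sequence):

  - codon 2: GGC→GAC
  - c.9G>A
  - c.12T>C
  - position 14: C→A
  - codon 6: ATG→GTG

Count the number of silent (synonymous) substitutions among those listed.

Codon 2: GGC (Gly) → GAC (Asp) — missense.
Codon 3: CAG (Gln) → CAA (Gln) — synonymous.
Codon 4: GGT (Gly) → GGC (Gly) — synonymous.
Codon 5: ACT (Thr) → AAT (Asn) — missense.
Codon 6: ATG (Met) → GTG (Val) — missense.
Synonymous: 2 of 5.

2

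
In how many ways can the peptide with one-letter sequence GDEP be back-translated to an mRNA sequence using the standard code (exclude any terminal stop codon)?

64

Gly: 4 codons.
Asp: 2 codons.
Glu: 2 codons.
Pro: 4 codons.
4 × 2 × 2 × 4 = 64.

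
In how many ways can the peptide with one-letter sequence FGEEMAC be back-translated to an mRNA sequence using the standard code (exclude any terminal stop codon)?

Phe: 2 codons.
Gly: 4 codons.
Glu: 2 codons.
Glu: 2 codons.
Met: 1 codon.
Ala: 4 codons.
Cys: 2 codons.
2 × 4 × 2 × 2 × 1 × 4 × 2 = 256.

256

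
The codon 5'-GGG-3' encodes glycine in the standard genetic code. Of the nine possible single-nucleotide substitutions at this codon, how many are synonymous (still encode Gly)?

3

Position 1: none → 0 synonymous.
Position 2: none → 0 synonymous.
Position 3: GGT, GGC, GGA → 3 synonymous.
Total: 0 + 0 + 3 = 3.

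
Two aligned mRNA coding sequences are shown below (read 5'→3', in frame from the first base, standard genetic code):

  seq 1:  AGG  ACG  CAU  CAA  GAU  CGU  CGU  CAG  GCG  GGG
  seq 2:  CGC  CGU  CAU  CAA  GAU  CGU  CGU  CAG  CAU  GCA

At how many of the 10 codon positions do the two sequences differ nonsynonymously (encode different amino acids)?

3

Codon 1: AGG Arg / CGC Arg — synonymous.
Codon 2: ACG Thr / CGU Arg — nonsynonymous.
Codon 3: CAU His / CAU His — identical.
Codon 4: CAA Gln / CAA Gln — identical.
Codon 5: GAU Asp / GAU Asp — identical.
Codon 6: CGU Arg / CGU Arg — identical.
Codon 7: CGU Arg / CGU Arg — identical.
Codon 8: CAG Gln / CAG Gln — identical.
Codon 9: GCG Ala / CAU His — nonsynonymous.
Codon 10: GGG Gly / GCA Ala — nonsynonymous.
Nonsynonymous differences: 3.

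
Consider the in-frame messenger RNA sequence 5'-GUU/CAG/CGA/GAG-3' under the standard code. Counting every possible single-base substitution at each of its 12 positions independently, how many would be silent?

9

Codon 1 (GUU, Val): 3 synonymous substitutions.
Codon 2 (CAG, Gln): 1 synonymous substitution.
Codon 3 (CGA, Arg): 4 synonymous substitutions.
Codon 4 (GAG, Glu): 1 synonymous substitution.
Total: 3 + 1 + 4 + 1 = 9.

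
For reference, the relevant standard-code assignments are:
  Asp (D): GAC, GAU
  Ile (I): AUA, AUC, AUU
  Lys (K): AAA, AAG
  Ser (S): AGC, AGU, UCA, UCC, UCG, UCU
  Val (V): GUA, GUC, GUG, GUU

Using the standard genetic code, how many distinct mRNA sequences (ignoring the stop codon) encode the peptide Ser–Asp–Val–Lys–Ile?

Ser: 6 codons.
Asp: 2 codons.
Val: 4 codons.
Lys: 2 codons.
Ile: 3 codons.
6 × 2 × 4 × 2 × 3 = 288.

288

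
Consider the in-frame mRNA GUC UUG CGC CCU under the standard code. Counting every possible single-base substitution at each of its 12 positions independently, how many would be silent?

11

Codon 1 (GUC, Val): 3 synonymous substitutions.
Codon 2 (UUG, Leu): 2 synonymous substitutions.
Codon 3 (CGC, Arg): 3 synonymous substitutions.
Codon 4 (CCU, Pro): 3 synonymous substitutions.
Total: 3 + 2 + 3 + 3 = 11.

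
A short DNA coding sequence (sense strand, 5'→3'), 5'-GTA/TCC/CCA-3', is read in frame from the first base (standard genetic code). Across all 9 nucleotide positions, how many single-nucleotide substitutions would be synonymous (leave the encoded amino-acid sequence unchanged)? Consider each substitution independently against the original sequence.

Codon 1 (GTA, Val): 3 synonymous substitutions.
Codon 2 (TCC, Ser): 3 synonymous substitutions.
Codon 3 (CCA, Pro): 3 synonymous substitutions.
Total: 3 + 3 + 3 = 9.

9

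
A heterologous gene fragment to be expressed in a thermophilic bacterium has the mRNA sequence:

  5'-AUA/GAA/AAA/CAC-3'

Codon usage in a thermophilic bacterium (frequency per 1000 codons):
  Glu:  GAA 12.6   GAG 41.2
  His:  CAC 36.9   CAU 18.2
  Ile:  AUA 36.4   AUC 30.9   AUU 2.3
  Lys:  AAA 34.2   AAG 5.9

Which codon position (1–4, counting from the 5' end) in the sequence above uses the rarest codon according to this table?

Codon 1 AUA (Ile): 36.4 per 1000.
Codon 2 GAA (Glu): 12.6 per 1000.
Codon 3 AAA (Lys): 34.2 per 1000.
Codon 4 CAC (His): 36.9 per 1000.
Lowest frequency is 12.6 at codon 2.

2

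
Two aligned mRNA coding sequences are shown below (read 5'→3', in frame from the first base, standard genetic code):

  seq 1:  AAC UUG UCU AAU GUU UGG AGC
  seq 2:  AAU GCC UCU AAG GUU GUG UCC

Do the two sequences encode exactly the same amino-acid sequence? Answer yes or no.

no

Codon 1: AAC Asn / AAU Asn — synonymous.
Codon 2: UUG Leu / GCC Ala — nonsynonymous.
Codon 3: UCU Ser / UCU Ser — identical.
Codon 4: AAU Asn / AAG Lys — nonsynonymous.
Codon 5: GUU Val / GUU Val — identical.
Codon 6: UGG Trp / GUG Val — nonsynonymous.
Codon 7: AGC Ser / UCC Ser — synonymous.
Nonsynonymous differences: 3 → different protein.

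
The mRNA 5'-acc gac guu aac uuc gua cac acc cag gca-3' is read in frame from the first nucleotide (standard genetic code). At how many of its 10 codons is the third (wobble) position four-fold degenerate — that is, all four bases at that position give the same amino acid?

Codon 1 ACC (Thr): third position 4-fold.
Codon 2 GAC (Asp): third position 2-fold.
Codon 3 GUU (Val): third position 4-fold.
Codon 4 AAC (Asn): third position 2-fold.
Codon 5 UUC (Phe): third position 2-fold.
Codon 6 GUA (Val): third position 4-fold.
Codon 7 CAC (His): third position 2-fold.
Codon 8 ACC (Thr): third position 4-fold.
Codon 9 CAG (Gln): third position 2-fold.
Codon 10 GCA (Ala): third position 4-fold.
Four-fold degenerate third positions: 5.

5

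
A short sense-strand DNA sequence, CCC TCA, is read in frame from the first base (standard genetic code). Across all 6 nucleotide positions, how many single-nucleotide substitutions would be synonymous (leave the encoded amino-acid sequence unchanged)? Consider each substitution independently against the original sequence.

Codon 1 (CCC, Pro): 3 synonymous substitutions.
Codon 2 (TCA, Ser): 3 synonymous substitutions.
Total: 3 + 3 = 6.

6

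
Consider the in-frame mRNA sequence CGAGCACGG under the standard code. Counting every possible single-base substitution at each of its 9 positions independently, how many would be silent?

Codon 1 (CGA, Arg): 4 synonymous substitutions.
Codon 2 (GCA, Ala): 3 synonymous substitutions.
Codon 3 (CGG, Arg): 4 synonymous substitutions.
Total: 4 + 3 + 4 = 11.

11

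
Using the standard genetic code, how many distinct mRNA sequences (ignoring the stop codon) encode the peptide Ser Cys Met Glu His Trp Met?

48

Ser: 6 codons.
Cys: 2 codons.
Met: 1 codon.
Glu: 2 codons.
His: 2 codons.
Trp: 1 codon.
Met: 1 codon.
6 × 2 × 1 × 2 × 2 × 1 × 1 = 48.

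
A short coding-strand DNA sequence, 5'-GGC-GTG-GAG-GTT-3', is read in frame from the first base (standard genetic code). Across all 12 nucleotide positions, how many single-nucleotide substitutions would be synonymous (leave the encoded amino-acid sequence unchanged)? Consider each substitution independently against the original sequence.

Codon 1 (GGC, Gly): 3 synonymous substitutions.
Codon 2 (GTG, Val): 3 synonymous substitutions.
Codon 3 (GAG, Glu): 1 synonymous substitution.
Codon 4 (GTT, Val): 3 synonymous substitutions.
Total: 3 + 3 + 1 + 3 = 10.

10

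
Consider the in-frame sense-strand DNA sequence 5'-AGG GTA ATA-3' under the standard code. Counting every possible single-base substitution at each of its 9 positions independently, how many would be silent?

7

Codon 1 (AGG, Arg): 2 synonymous substitutions.
Codon 2 (GTA, Val): 3 synonymous substitutions.
Codon 3 (ATA, Ile): 2 synonymous substitutions.
Total: 2 + 3 + 2 = 7.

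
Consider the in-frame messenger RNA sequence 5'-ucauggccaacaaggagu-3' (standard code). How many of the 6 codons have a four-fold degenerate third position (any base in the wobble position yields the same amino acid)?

Codon 1 UCA (Ser): third position 4-fold.
Codon 2 UGG (Trp): third position 1-fold.
Codon 3 CCA (Pro): third position 4-fold.
Codon 4 ACA (Thr): third position 4-fold.
Codon 5 AGG (Arg): third position 2-fold.
Codon 6 AGU (Ser): third position 2-fold.
Four-fold degenerate third positions: 3.

3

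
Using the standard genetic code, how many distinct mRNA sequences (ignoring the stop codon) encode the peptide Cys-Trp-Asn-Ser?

Cys: 2 codons.
Trp: 1 codon.
Asn: 2 codons.
Ser: 6 codons.
2 × 1 × 2 × 6 = 24.

24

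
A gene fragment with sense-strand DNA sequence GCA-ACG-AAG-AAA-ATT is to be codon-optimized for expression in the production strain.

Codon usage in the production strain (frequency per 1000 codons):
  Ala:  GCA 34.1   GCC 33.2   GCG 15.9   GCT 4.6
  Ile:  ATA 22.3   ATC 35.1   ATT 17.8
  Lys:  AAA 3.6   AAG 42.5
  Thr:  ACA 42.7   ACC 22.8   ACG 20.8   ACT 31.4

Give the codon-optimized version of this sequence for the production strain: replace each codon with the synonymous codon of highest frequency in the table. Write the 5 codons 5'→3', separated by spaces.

Codon 1 (Ala): best is GCA at 34.1.
Codon 2 (Thr): best is ACA at 42.7.
Codon 3 (Lys): best is AAG at 42.5.
Codon 4 (Lys): best is AAG at 42.5.
Codon 5 (Ile): best is ATC at 35.1.

GCA ACA AAG AAG ATC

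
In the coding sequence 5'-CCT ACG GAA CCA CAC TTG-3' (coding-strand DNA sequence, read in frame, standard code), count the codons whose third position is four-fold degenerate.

Codon 1 CCT (Pro): third position 4-fold.
Codon 2 ACG (Thr): third position 4-fold.
Codon 3 GAA (Glu): third position 2-fold.
Codon 4 CCA (Pro): third position 4-fold.
Codon 5 CAC (His): third position 2-fold.
Codon 6 TTG (Leu): third position 2-fold.
Four-fold degenerate third positions: 3.

3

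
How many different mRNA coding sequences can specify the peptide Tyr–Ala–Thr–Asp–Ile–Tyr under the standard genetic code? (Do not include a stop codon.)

384

Tyr: 2 codons.
Ala: 4 codons.
Thr: 4 codons.
Asp: 2 codons.
Ile: 3 codons.
Tyr: 2 codons.
2 × 4 × 4 × 2 × 3 × 2 = 384.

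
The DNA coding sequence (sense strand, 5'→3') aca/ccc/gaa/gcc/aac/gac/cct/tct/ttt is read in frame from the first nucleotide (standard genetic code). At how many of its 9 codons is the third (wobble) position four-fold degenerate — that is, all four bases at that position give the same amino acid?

Codon 1 ACA (Thr): third position 4-fold.
Codon 2 CCC (Pro): third position 4-fold.
Codon 3 GAA (Glu): third position 2-fold.
Codon 4 GCC (Ala): third position 4-fold.
Codon 5 AAC (Asn): third position 2-fold.
Codon 6 GAC (Asp): third position 2-fold.
Codon 7 CCT (Pro): third position 4-fold.
Codon 8 TCT (Ser): third position 4-fold.
Codon 9 TTT (Phe): third position 2-fold.
Four-fold degenerate third positions: 5.

5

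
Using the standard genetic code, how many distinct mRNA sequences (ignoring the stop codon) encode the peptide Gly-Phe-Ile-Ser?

Gly: 4 codons.
Phe: 2 codons.
Ile: 3 codons.
Ser: 6 codons.
4 × 2 × 3 × 6 = 144.

144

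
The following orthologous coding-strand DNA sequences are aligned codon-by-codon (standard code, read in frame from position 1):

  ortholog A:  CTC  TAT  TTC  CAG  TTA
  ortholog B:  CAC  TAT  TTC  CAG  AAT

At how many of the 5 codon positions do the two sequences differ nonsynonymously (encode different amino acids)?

2

Codon 1: CTC Leu / CAC His — nonsynonymous.
Codon 2: TAT Tyr / TAT Tyr — identical.
Codon 3: TTC Phe / TTC Phe — identical.
Codon 4: CAG Gln / CAG Gln — identical.
Codon 5: TTA Leu / AAT Asn — nonsynonymous.
Nonsynonymous differences: 2.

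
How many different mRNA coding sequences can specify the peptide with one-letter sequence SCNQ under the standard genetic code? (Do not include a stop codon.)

Ser: 6 codons.
Cys: 2 codons.
Asn: 2 codons.
Gln: 2 codons.
6 × 2 × 2 × 2 = 48.

48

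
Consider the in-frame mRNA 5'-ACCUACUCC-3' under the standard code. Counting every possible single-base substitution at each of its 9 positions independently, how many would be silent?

7

Codon 1 (ACC, Thr): 3 synonymous substitutions.
Codon 2 (UAC, Tyr): 1 synonymous substitution.
Codon 3 (UCC, Ser): 3 synonymous substitutions.
Total: 3 + 1 + 3 = 7.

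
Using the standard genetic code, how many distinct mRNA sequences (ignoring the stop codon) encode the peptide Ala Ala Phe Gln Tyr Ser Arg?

Ala: 4 codons.
Ala: 4 codons.
Phe: 2 codons.
Gln: 2 codons.
Tyr: 2 codons.
Ser: 6 codons.
Arg: 6 codons.
4 × 4 × 2 × 2 × 2 × 6 × 6 = 4608.

4608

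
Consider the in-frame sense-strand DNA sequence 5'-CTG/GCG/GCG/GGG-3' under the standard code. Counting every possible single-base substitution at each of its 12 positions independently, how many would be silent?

13

Codon 1 (CTG, Leu): 4 synonymous substitutions.
Codon 2 (GCG, Ala): 3 synonymous substitutions.
Codon 3 (GCG, Ala): 3 synonymous substitutions.
Codon 4 (GGG, Gly): 3 synonymous substitutions.
Total: 4 + 3 + 3 + 3 = 13.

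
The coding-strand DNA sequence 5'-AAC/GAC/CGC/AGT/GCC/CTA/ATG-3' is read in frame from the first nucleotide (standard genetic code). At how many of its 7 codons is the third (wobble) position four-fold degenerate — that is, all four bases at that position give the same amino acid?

3

Codon 1 AAC (Asn): third position 2-fold.
Codon 2 GAC (Asp): third position 2-fold.
Codon 3 CGC (Arg): third position 4-fold.
Codon 4 AGT (Ser): third position 2-fold.
Codon 5 GCC (Ala): third position 4-fold.
Codon 6 CTA (Leu): third position 4-fold.
Codon 7 ATG (Met): third position 1-fold.
Four-fold degenerate third positions: 3.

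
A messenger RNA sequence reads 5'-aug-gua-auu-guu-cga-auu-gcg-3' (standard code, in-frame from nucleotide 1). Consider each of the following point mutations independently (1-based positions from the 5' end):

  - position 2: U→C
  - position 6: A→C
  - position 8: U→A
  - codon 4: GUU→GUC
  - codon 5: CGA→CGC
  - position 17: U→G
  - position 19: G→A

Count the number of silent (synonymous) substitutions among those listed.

Codon 1: AUG (Met) → ACG (Thr) — missense.
Codon 2: GUA (Val) → GUC (Val) — synonymous.
Codon 3: AUU (Ile) → AAU (Asn) — missense.
Codon 4: GUU (Val) → GUC (Val) — synonymous.
Codon 5: CGA (Arg) → CGC (Arg) — synonymous.
Codon 6: AUU (Ile) → AGU (Ser) — missense.
Codon 7: GCG (Ala) → ACG (Thr) — missense.
Synonymous: 3 of 7.

3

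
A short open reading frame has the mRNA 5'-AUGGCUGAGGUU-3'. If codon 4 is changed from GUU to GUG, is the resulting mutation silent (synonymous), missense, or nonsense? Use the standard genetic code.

silent

Position 12 falls in codon 4: GUU → Val.
After the substitution the codon is GUG → Val.
Both encode Val, so the change is synonymous.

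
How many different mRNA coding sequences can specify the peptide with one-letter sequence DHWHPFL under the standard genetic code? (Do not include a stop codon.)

384

Asp: 2 codons.
His: 2 codons.
Trp: 1 codon.
His: 2 codons.
Pro: 4 codons.
Phe: 2 codons.
Leu: 6 codons.
2 × 2 × 1 × 2 × 4 × 2 × 6 = 384.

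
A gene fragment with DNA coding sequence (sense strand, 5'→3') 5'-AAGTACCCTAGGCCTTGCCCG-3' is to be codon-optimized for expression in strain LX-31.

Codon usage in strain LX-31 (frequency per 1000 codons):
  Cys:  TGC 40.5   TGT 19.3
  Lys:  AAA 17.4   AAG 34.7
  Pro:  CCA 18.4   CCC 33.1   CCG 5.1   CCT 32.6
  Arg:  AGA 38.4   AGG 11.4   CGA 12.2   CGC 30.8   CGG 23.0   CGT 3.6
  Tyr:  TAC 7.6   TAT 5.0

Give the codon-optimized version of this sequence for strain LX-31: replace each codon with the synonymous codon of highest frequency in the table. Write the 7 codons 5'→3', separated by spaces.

Codon 1 (Lys): best is AAG at 34.7.
Codon 2 (Tyr): best is TAC at 7.6.
Codon 3 (Pro): best is CCC at 33.1.
Codon 4 (Arg): best is AGA at 38.4.
Codon 5 (Pro): best is CCC at 33.1.
Codon 6 (Cys): best is TGC at 40.5.
Codon 7 (Pro): best is CCC at 33.1.

AAG TAC CCC AGA CCC TGC CCC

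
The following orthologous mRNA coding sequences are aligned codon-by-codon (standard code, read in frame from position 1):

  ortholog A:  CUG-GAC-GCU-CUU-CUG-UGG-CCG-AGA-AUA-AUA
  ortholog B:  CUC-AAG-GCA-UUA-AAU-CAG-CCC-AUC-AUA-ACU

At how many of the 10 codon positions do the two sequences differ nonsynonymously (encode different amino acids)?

5

Codon 1: CUG Leu / CUC Leu — synonymous.
Codon 2: GAC Asp / AAG Lys — nonsynonymous.
Codon 3: GCU Ala / GCA Ala — synonymous.
Codon 4: CUU Leu / UUA Leu — synonymous.
Codon 5: CUG Leu / AAU Asn — nonsynonymous.
Codon 6: UGG Trp / CAG Gln — nonsynonymous.
Codon 7: CCG Pro / CCC Pro — synonymous.
Codon 8: AGA Arg / AUC Ile — nonsynonymous.
Codon 9: AUA Ile / AUA Ile — identical.
Codon 10: AUA Ile / ACU Thr — nonsynonymous.
Nonsynonymous differences: 5.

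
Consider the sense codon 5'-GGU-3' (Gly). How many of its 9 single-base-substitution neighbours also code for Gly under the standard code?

Position 1: none → 0 synonymous.
Position 2: none → 0 synonymous.
Position 3: GGC, GGA, GGG → 3 synonymous.
Total: 0 + 0 + 3 = 3.

3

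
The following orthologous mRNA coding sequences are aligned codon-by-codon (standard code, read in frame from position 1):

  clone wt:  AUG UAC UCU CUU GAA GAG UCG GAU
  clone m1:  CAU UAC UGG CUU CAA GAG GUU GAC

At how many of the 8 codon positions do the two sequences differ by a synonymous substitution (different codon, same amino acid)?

1

Codon 1: AUG Met / CAU His — nonsynonymous.
Codon 2: UAC Tyr / UAC Tyr — identical.
Codon 3: UCU Ser / UGG Trp — nonsynonymous.
Codon 4: CUU Leu / CUU Leu — identical.
Codon 5: GAA Glu / CAA Gln — nonsynonymous.
Codon 6: GAG Glu / GAG Glu — identical.
Codon 7: UCG Ser / GUU Val — nonsynonymous.
Codon 8: GAU Asp / GAC Asp — synonymous.
Synonymous differences: 1.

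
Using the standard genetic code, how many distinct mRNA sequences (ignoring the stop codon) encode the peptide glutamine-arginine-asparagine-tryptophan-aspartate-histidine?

96

Gln: 2 codons.
Arg: 6 codons.
Asn: 2 codons.
Trp: 1 codon.
Asp: 2 codons.
His: 2 codons.
2 × 6 × 2 × 1 × 2 × 2 = 96.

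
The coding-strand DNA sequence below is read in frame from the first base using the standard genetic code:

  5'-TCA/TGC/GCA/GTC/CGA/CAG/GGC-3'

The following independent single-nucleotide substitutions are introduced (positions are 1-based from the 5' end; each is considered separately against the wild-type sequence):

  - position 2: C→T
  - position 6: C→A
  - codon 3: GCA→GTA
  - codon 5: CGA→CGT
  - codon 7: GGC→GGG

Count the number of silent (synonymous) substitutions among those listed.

Codon 1: TCA (Ser) → TTA (Leu) — missense.
Codon 2: TGC (Cys) → TGA (Stop) — nonsense.
Codon 3: GCA (Ala) → GTA (Val) — missense.
Codon 5: CGA (Arg) → CGT (Arg) — synonymous.
Codon 7: GGC (Gly) → GGG (Gly) — synonymous.
Synonymous: 2 of 5.

2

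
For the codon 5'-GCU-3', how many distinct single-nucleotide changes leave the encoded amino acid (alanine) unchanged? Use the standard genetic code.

3

Position 1: none → 0 synonymous.
Position 2: none → 0 synonymous.
Position 3: GCC, GCA, GCG → 3 synonymous.
Total: 0 + 0 + 3 = 3.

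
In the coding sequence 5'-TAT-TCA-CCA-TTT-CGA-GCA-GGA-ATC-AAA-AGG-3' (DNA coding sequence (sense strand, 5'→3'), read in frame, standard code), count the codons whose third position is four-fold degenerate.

5

Codon 1 TAT (Tyr): third position 2-fold.
Codon 2 TCA (Ser): third position 4-fold.
Codon 3 CCA (Pro): third position 4-fold.
Codon 4 TTT (Phe): third position 2-fold.
Codon 5 CGA (Arg): third position 4-fold.
Codon 6 GCA (Ala): third position 4-fold.
Codon 7 GGA (Gly): third position 4-fold.
Codon 8 ATC (Ile): third position 3-fold.
Codon 9 AAA (Lys): third position 2-fold.
Codon 10 AGG (Arg): third position 2-fold.
Four-fold degenerate third positions: 5.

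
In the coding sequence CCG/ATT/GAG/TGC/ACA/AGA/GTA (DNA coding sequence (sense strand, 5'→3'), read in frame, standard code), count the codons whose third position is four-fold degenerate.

Codon 1 CCG (Pro): third position 4-fold.
Codon 2 ATT (Ile): third position 3-fold.
Codon 3 GAG (Glu): third position 2-fold.
Codon 4 TGC (Cys): third position 2-fold.
Codon 5 ACA (Thr): third position 4-fold.
Codon 6 AGA (Arg): third position 2-fold.
Codon 7 GTA (Val): third position 4-fold.
Four-fold degenerate third positions: 3.

3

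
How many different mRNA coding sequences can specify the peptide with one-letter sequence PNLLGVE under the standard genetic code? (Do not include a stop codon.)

9216

Pro: 4 codons.
Asn: 2 codons.
Leu: 6 codons.
Leu: 6 codons.
Gly: 4 codons.
Val: 4 codons.
Glu: 2 codons.
4 × 2 × 6 × 6 × 4 × 4 × 2 = 9216.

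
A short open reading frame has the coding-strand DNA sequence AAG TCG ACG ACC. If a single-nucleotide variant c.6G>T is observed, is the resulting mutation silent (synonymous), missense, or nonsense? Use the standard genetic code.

Position 6 falls in codon 2: TCG → Ser.
After the substitution the codon is TCT → Ser.
Both encode Ser, so the change is synonymous.

silent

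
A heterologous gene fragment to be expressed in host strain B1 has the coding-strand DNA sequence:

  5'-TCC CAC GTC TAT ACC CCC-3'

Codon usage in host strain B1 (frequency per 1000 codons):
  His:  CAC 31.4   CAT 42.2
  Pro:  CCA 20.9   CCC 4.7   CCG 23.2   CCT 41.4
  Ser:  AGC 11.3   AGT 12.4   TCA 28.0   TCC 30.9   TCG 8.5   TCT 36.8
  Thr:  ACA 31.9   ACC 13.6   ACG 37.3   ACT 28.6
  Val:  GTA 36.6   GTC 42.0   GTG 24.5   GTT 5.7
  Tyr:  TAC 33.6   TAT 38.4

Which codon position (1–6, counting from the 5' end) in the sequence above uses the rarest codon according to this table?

6

Codon 1 TCC (Ser): 30.9 per 1000.
Codon 2 CAC (His): 31.4 per 1000.
Codon 3 GTC (Val): 42.0 per 1000.
Codon 4 TAT (Tyr): 38.4 per 1000.
Codon 5 ACC (Thr): 13.6 per 1000.
Codon 6 CCC (Pro): 4.7 per 1000.
Lowest frequency is 4.7 at codon 6.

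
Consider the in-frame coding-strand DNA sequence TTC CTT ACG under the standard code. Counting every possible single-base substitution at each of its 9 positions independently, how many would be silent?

Codon 1 (TTC, Phe): 1 synonymous substitution.
Codon 2 (CTT, Leu): 3 synonymous substitutions.
Codon 3 (ACG, Thr): 3 synonymous substitutions.
Total: 1 + 3 + 3 = 7.

7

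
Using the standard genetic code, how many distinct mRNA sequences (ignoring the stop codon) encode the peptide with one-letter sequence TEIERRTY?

13824

Thr: 4 codons.
Glu: 2 codons.
Ile: 3 codons.
Glu: 2 codons.
Arg: 6 codons.
Arg: 6 codons.
Thr: 4 codons.
Tyr: 2 codons.
4 × 2 × 3 × 2 × 6 × 6 × 4 × 2 = 13824.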